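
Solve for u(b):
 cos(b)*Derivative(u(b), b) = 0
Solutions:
 u(b) = C1


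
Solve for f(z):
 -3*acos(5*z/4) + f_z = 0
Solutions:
 f(z) = C1 + 3*z*acos(5*z/4) - 3*sqrt(16 - 25*z^2)/5


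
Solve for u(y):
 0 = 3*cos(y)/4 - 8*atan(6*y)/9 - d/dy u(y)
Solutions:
 u(y) = C1 - 8*y*atan(6*y)/9 + 2*log(36*y^2 + 1)/27 + 3*sin(y)/4


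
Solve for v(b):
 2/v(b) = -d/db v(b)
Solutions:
 v(b) = -sqrt(C1 - 4*b)
 v(b) = sqrt(C1 - 4*b)


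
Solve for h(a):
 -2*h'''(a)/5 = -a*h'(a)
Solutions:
 h(a) = C1 + Integral(C2*airyai(2^(2/3)*5^(1/3)*a/2) + C3*airybi(2^(2/3)*5^(1/3)*a/2), a)


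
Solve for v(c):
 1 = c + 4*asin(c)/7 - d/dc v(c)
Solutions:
 v(c) = C1 + c^2/2 + 4*c*asin(c)/7 - c + 4*sqrt(1 - c^2)/7


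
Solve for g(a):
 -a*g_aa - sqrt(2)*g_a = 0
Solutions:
 g(a) = C1 + C2*a^(1 - sqrt(2))


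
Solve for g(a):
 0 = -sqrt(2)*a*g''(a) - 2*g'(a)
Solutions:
 g(a) = C1 + C2*a^(1 - sqrt(2))


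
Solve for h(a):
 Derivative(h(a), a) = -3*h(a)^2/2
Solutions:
 h(a) = 2/(C1 + 3*a)


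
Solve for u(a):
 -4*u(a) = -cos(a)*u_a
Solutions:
 u(a) = C1*(sin(a)^2 + 2*sin(a) + 1)/(sin(a)^2 - 2*sin(a) + 1)


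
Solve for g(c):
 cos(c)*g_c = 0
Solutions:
 g(c) = C1


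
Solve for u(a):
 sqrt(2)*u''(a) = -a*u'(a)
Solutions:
 u(a) = C1 + C2*erf(2^(1/4)*a/2)


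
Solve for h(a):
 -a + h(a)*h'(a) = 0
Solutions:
 h(a) = -sqrt(C1 + a^2)
 h(a) = sqrt(C1 + a^2)


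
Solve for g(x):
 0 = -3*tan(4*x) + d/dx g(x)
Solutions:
 g(x) = C1 - 3*log(cos(4*x))/4


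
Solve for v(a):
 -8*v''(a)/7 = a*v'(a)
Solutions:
 v(a) = C1 + C2*erf(sqrt(7)*a/4)


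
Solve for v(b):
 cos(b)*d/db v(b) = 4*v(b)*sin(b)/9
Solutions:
 v(b) = C1/cos(b)^(4/9)


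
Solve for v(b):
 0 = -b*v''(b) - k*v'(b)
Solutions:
 v(b) = C1 + b^(1 - re(k))*(C2*sin(log(b)*Abs(im(k))) + C3*cos(log(b)*im(k)))


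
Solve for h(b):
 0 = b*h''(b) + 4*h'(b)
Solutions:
 h(b) = C1 + C2/b^3


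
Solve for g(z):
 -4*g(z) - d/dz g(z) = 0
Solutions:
 g(z) = C1*exp(-4*z)


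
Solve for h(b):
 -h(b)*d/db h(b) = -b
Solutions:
 h(b) = -sqrt(C1 + b^2)
 h(b) = sqrt(C1 + b^2)


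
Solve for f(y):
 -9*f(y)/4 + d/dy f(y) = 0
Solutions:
 f(y) = C1*exp(9*y/4)


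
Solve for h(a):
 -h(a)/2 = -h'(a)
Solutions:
 h(a) = C1*exp(a/2)


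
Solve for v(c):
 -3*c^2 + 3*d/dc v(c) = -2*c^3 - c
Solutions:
 v(c) = C1 - c^4/6 + c^3/3 - c^2/6


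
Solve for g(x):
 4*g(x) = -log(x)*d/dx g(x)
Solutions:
 g(x) = C1*exp(-4*li(x))


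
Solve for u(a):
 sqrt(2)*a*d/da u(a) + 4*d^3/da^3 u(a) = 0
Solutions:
 u(a) = C1 + Integral(C2*airyai(-sqrt(2)*a/2) + C3*airybi(-sqrt(2)*a/2), a)


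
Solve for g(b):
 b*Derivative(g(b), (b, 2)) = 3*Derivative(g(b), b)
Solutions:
 g(b) = C1 + C2*b^4


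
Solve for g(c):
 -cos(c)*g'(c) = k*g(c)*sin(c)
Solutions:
 g(c) = C1*exp(k*log(cos(c)))


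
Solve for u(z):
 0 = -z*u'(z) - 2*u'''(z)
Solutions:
 u(z) = C1 + Integral(C2*airyai(-2^(2/3)*z/2) + C3*airybi(-2^(2/3)*z/2), z)


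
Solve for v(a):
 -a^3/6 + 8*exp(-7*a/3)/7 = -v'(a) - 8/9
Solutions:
 v(a) = C1 + a^4/24 - 8*a/9 + 24*exp(-7*a/3)/49


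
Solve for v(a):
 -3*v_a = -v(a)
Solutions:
 v(a) = C1*exp(a/3)


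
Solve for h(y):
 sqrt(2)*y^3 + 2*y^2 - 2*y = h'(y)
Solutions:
 h(y) = C1 + sqrt(2)*y^4/4 + 2*y^3/3 - y^2


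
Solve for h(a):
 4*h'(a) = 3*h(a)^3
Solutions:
 h(a) = -sqrt(2)*sqrt(-1/(C1 + 3*a))
 h(a) = sqrt(2)*sqrt(-1/(C1 + 3*a))


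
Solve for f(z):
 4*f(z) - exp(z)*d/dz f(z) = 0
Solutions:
 f(z) = C1*exp(-4*exp(-z))


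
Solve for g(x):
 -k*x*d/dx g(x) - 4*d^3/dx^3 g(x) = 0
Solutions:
 g(x) = C1 + Integral(C2*airyai(2^(1/3)*x*(-k)^(1/3)/2) + C3*airybi(2^(1/3)*x*(-k)^(1/3)/2), x)


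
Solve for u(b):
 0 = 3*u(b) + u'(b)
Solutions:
 u(b) = C1*exp(-3*b)


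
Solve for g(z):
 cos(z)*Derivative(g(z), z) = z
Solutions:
 g(z) = C1 + Integral(z/cos(z), z)


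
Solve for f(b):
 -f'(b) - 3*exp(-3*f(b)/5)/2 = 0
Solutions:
 f(b) = 5*log(C1 - 9*b/10)/3
 f(b) = 5*log(10^(2/3)*(-3^(1/3) - 3^(5/6)*I)*(C1 - 3*b)^(1/3)/20)
 f(b) = 5*log(10^(2/3)*(-3^(1/3) + 3^(5/6)*I)*(C1 - 3*b)^(1/3)/20)


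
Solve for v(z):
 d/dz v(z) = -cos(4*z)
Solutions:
 v(z) = C1 - sin(4*z)/4


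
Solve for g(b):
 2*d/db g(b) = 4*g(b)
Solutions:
 g(b) = C1*exp(2*b)


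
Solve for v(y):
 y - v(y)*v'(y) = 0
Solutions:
 v(y) = -sqrt(C1 + y^2)
 v(y) = sqrt(C1 + y^2)


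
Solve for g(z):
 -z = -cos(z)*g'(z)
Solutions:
 g(z) = C1 + Integral(z/cos(z), z)


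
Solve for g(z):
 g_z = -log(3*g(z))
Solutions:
 Integral(1/(log(_y) + log(3)), (_y, g(z))) = C1 - z


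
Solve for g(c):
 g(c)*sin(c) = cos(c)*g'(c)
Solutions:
 g(c) = C1/cos(c)


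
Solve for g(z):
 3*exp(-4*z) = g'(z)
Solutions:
 g(z) = C1 - 3*exp(-4*z)/4


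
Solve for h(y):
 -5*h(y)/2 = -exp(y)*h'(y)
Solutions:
 h(y) = C1*exp(-5*exp(-y)/2)


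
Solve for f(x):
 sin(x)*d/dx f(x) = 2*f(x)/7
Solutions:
 f(x) = C1*(cos(x) - 1)^(1/7)/(cos(x) + 1)^(1/7)


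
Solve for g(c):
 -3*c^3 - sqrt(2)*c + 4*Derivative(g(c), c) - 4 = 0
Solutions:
 g(c) = C1 + 3*c^4/16 + sqrt(2)*c^2/8 + c


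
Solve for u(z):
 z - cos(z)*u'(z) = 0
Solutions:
 u(z) = C1 + Integral(z/cos(z), z)


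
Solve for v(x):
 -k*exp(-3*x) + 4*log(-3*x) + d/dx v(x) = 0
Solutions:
 v(x) = C1 - k*exp(-3*x)/3 - 4*x*log(-x) + 4*x*(1 - log(3))


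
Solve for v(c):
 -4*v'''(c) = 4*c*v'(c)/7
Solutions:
 v(c) = C1 + Integral(C2*airyai(-7^(2/3)*c/7) + C3*airybi(-7^(2/3)*c/7), c)


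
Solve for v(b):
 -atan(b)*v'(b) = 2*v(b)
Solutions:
 v(b) = C1*exp(-2*Integral(1/atan(b), b))


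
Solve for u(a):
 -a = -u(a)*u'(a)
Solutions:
 u(a) = -sqrt(C1 + a^2)
 u(a) = sqrt(C1 + a^2)


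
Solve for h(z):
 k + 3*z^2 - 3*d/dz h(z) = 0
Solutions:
 h(z) = C1 + k*z/3 + z^3/3


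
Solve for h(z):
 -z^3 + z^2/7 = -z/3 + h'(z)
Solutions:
 h(z) = C1 - z^4/4 + z^3/21 + z^2/6


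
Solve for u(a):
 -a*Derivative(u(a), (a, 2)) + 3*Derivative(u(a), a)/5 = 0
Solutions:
 u(a) = C1 + C2*a^(8/5)


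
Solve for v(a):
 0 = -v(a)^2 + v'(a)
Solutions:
 v(a) = -1/(C1 + a)


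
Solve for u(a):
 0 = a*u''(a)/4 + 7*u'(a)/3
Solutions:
 u(a) = C1 + C2/a^(25/3)


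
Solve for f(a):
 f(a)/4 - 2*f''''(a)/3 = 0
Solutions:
 f(a) = C1*exp(-6^(1/4)*a/2) + C2*exp(6^(1/4)*a/2) + C3*sin(6^(1/4)*a/2) + C4*cos(6^(1/4)*a/2)


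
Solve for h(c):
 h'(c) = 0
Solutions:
 h(c) = C1


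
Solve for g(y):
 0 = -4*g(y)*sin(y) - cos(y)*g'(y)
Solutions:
 g(y) = C1*cos(y)^4


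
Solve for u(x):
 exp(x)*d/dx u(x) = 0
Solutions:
 u(x) = C1


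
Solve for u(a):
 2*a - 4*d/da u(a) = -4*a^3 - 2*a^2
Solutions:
 u(a) = C1 + a^4/4 + a^3/6 + a^2/4


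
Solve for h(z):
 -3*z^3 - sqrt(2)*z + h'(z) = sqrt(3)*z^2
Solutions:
 h(z) = C1 + 3*z^4/4 + sqrt(3)*z^3/3 + sqrt(2)*z^2/2


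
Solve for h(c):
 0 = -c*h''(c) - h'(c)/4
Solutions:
 h(c) = C1 + C2*c^(3/4)


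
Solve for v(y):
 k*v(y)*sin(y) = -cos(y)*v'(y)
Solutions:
 v(y) = C1*exp(k*log(cos(y)))


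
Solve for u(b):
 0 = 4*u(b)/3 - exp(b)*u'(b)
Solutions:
 u(b) = C1*exp(-4*exp(-b)/3)


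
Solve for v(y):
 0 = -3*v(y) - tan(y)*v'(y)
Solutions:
 v(y) = C1/sin(y)^3


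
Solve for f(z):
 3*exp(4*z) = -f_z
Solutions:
 f(z) = C1 - 3*exp(4*z)/4


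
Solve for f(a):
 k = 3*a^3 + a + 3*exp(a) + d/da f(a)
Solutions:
 f(a) = C1 - 3*a^4/4 - a^2/2 + a*k - 3*exp(a)


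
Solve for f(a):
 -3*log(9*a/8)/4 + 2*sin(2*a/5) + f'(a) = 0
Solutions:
 f(a) = C1 + 3*a*log(a)/4 - 9*a*log(2)/4 - 3*a/4 + 3*a*log(3)/2 + 5*cos(2*a/5)


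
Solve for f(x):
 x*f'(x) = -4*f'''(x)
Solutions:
 f(x) = C1 + Integral(C2*airyai(-2^(1/3)*x/2) + C3*airybi(-2^(1/3)*x/2), x)


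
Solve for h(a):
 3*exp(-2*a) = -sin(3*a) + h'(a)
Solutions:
 h(a) = C1 - cos(3*a)/3 - 3*exp(-2*a)/2


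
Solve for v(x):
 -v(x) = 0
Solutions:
 v(x) = 0


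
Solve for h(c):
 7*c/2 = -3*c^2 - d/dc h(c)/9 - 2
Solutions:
 h(c) = C1 - 9*c^3 - 63*c^2/4 - 18*c


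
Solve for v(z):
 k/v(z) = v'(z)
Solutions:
 v(z) = -sqrt(C1 + 2*k*z)
 v(z) = sqrt(C1 + 2*k*z)


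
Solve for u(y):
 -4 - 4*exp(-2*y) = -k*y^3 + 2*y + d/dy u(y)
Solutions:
 u(y) = C1 + k*y^4/4 - y^2 - 4*y + 2*exp(-2*y)


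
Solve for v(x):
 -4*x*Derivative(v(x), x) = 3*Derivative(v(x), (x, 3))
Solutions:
 v(x) = C1 + Integral(C2*airyai(-6^(2/3)*x/3) + C3*airybi(-6^(2/3)*x/3), x)


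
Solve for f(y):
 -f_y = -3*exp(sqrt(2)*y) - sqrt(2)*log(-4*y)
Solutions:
 f(y) = C1 + sqrt(2)*y*log(-y) + sqrt(2)*y*(-1 + 2*log(2)) + 3*sqrt(2)*exp(sqrt(2)*y)/2


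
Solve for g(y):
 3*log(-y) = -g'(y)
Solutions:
 g(y) = C1 - 3*y*log(-y) + 3*y


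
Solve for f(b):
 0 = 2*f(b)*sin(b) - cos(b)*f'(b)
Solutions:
 f(b) = C1/cos(b)^2


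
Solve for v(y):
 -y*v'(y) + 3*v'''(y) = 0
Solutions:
 v(y) = C1 + Integral(C2*airyai(3^(2/3)*y/3) + C3*airybi(3^(2/3)*y/3), y)


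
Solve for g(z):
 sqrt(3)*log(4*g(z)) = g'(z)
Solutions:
 -sqrt(3)*Integral(1/(log(_y) + 2*log(2)), (_y, g(z)))/3 = C1 - z


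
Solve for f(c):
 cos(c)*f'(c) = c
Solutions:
 f(c) = C1 + Integral(c/cos(c), c)


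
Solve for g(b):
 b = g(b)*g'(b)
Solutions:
 g(b) = -sqrt(C1 + b^2)
 g(b) = sqrt(C1 + b^2)


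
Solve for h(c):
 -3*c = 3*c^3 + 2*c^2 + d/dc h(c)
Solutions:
 h(c) = C1 - 3*c^4/4 - 2*c^3/3 - 3*c^2/2


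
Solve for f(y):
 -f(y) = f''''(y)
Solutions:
 f(y) = (C1*sin(sqrt(2)*y/2) + C2*cos(sqrt(2)*y/2))*exp(-sqrt(2)*y/2) + (C3*sin(sqrt(2)*y/2) + C4*cos(sqrt(2)*y/2))*exp(sqrt(2)*y/2)


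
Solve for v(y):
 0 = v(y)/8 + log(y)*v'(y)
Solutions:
 v(y) = C1*exp(-li(y)/8)


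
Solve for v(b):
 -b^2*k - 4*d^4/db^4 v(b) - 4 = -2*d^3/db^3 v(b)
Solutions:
 v(b) = C1 + C2*b + C3*b^2 + C4*exp(b/2) + b^5*k/120 + b^4*k/12 + b^3*(2*k + 1)/3


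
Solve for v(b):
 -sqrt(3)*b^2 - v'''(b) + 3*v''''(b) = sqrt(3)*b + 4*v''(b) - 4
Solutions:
 v(b) = C1 + C2*b + C3*exp(-b) + C4*exp(4*b/3) - sqrt(3)*b^4/48 - sqrt(3)*b^3/48 + b^2*(32 - 11*sqrt(3))/64


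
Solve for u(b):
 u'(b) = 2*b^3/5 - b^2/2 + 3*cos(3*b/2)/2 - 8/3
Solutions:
 u(b) = C1 + b^4/10 - b^3/6 - 8*b/3 + sin(3*b/2)


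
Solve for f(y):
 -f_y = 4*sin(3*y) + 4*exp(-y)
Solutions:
 f(y) = C1 + 4*cos(3*y)/3 + 4*exp(-y)


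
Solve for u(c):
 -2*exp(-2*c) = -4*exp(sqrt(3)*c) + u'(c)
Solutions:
 u(c) = C1 + 4*sqrt(3)*exp(sqrt(3)*c)/3 + exp(-2*c)


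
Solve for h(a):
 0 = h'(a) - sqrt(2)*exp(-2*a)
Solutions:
 h(a) = C1 - sqrt(2)*exp(-2*a)/2


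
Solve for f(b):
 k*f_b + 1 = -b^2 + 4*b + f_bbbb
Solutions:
 f(b) = C1 + C2*exp(b*k^(1/3)) + C3*exp(b*k^(1/3)*(-1 + sqrt(3)*I)/2) + C4*exp(-b*k^(1/3)*(1 + sqrt(3)*I)/2) - b^3/(3*k) + 2*b^2/k - b/k


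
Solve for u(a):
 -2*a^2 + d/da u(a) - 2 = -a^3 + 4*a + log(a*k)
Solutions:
 u(a) = C1 - a^4/4 + 2*a^3/3 + 2*a^2 + a*log(a*k) + a


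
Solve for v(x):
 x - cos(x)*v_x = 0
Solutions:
 v(x) = C1 + Integral(x/cos(x), x)


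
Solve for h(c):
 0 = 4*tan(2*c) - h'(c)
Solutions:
 h(c) = C1 - 2*log(cos(2*c))


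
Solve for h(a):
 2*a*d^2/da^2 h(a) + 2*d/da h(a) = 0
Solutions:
 h(a) = C1 + C2*log(a)


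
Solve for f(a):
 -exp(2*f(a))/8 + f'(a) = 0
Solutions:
 f(a) = log(-1/(C1 + a))/2 + log(2)
 f(a) = log(-sqrt(-1/(C1 + a))) + log(2)


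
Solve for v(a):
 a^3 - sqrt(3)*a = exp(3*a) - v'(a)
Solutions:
 v(a) = C1 - a^4/4 + sqrt(3)*a^2/2 + exp(3*a)/3


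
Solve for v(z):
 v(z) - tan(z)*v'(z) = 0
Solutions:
 v(z) = C1*sin(z)


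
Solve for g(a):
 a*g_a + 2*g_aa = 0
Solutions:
 g(a) = C1 + C2*erf(a/2)


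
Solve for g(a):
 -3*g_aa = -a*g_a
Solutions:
 g(a) = C1 + C2*erfi(sqrt(6)*a/6)


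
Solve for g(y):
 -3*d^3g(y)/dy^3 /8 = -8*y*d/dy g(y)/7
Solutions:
 g(y) = C1 + Integral(C2*airyai(4*21^(2/3)*y/21) + C3*airybi(4*21^(2/3)*y/21), y)


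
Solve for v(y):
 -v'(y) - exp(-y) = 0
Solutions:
 v(y) = C1 + exp(-y)


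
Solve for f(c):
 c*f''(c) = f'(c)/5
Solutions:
 f(c) = C1 + C2*c^(6/5)


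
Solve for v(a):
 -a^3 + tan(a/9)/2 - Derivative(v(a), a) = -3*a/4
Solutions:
 v(a) = C1 - a^4/4 + 3*a^2/8 - 9*log(cos(a/9))/2


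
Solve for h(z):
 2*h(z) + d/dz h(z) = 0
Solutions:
 h(z) = C1*exp(-2*z)


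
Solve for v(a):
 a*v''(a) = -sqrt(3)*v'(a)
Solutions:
 v(a) = C1 + C2*a^(1 - sqrt(3))


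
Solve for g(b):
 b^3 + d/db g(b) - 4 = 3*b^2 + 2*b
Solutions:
 g(b) = C1 - b^4/4 + b^3 + b^2 + 4*b


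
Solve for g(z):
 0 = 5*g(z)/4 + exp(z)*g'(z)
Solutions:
 g(z) = C1*exp(5*exp(-z)/4)


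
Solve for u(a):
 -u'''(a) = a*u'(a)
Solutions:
 u(a) = C1 + Integral(C2*airyai(-a) + C3*airybi(-a), a)


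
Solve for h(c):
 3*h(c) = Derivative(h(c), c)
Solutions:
 h(c) = C1*exp(3*c)


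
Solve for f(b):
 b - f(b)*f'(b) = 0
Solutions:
 f(b) = -sqrt(C1 + b^2)
 f(b) = sqrt(C1 + b^2)


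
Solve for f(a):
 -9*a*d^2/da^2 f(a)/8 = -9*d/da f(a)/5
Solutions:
 f(a) = C1 + C2*a^(13/5)


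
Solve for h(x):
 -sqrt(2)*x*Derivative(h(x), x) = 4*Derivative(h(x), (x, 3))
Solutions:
 h(x) = C1 + Integral(C2*airyai(-sqrt(2)*x/2) + C3*airybi(-sqrt(2)*x/2), x)


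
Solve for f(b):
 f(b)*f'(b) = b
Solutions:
 f(b) = -sqrt(C1 + b^2)
 f(b) = sqrt(C1 + b^2)


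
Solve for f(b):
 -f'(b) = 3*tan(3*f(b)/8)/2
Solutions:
 f(b) = -8*asin(C1*exp(-9*b/16))/3 + 8*pi/3
 f(b) = 8*asin(C1*exp(-9*b/16))/3


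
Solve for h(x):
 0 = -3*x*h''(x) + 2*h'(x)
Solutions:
 h(x) = C1 + C2*x^(5/3)


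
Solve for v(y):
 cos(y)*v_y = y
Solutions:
 v(y) = C1 + Integral(y/cos(y), y)


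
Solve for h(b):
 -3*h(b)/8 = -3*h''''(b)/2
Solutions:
 h(b) = C1*exp(-sqrt(2)*b/2) + C2*exp(sqrt(2)*b/2) + C3*sin(sqrt(2)*b/2) + C4*cos(sqrt(2)*b/2)


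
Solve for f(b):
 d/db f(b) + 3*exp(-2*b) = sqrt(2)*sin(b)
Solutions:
 f(b) = C1 - sqrt(2)*cos(b) + 3*exp(-2*b)/2


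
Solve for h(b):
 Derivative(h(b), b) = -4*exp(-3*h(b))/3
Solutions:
 h(b) = log(C1 - 4*b)/3
 h(b) = log((-1 - sqrt(3)*I)*(C1 - 4*b)^(1/3)/2)
 h(b) = log((-1 + sqrt(3)*I)*(C1 - 4*b)^(1/3)/2)


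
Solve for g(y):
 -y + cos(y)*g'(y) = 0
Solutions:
 g(y) = C1 + Integral(y/cos(y), y)


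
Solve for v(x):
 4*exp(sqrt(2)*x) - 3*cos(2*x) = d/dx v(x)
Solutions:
 v(x) = C1 + 2*sqrt(2)*exp(sqrt(2)*x) - 3*sin(2*x)/2


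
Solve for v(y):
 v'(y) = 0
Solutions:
 v(y) = C1


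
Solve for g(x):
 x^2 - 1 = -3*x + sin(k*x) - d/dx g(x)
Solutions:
 g(x) = C1 - x^3/3 - 3*x^2/2 + x - cos(k*x)/k


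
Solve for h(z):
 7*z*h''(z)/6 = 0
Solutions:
 h(z) = C1 + C2*z


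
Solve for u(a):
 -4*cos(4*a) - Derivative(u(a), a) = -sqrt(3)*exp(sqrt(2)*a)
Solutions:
 u(a) = C1 + sqrt(6)*exp(sqrt(2)*a)/2 - sin(4*a)


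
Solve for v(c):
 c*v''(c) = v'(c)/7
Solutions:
 v(c) = C1 + C2*c^(8/7)


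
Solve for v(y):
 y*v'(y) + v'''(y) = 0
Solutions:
 v(y) = C1 + Integral(C2*airyai(-y) + C3*airybi(-y), y)


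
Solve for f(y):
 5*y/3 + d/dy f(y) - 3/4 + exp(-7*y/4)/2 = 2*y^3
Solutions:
 f(y) = C1 + y^4/2 - 5*y^2/6 + 3*y/4 + 2*exp(-7*y/4)/7


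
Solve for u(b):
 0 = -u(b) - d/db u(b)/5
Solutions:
 u(b) = C1*exp(-5*b)


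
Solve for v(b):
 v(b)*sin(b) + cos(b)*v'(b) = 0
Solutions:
 v(b) = C1*cos(b)


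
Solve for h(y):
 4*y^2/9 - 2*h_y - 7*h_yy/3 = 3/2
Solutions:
 h(y) = C1 + C2*exp(-6*y/7) + 2*y^3/27 - 7*y^2/27 - 47*y/324


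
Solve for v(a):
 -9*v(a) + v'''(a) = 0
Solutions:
 v(a) = C3*exp(3^(2/3)*a) + (C1*sin(3*3^(1/6)*a/2) + C2*cos(3*3^(1/6)*a/2))*exp(-3^(2/3)*a/2)


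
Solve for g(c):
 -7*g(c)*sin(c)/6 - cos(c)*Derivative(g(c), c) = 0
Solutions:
 g(c) = C1*cos(c)^(7/6)


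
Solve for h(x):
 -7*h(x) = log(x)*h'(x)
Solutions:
 h(x) = C1*exp(-7*li(x))


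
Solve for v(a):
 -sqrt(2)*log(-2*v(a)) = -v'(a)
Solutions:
 -sqrt(2)*Integral(1/(log(-_y) + log(2)), (_y, v(a)))/2 = C1 - a


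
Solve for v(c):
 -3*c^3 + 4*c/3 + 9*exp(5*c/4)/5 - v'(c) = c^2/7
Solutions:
 v(c) = C1 - 3*c^4/4 - c^3/21 + 2*c^2/3 + 36*exp(5*c/4)/25


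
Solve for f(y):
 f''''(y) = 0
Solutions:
 f(y) = C1 + C2*y + C3*y^2 + C4*y^3


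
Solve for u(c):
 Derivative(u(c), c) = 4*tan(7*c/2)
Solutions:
 u(c) = C1 - 8*log(cos(7*c/2))/7


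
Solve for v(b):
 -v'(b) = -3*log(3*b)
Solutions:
 v(b) = C1 + 3*b*log(b) - 3*b + b*log(27)


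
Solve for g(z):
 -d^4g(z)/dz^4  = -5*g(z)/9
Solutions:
 g(z) = C1*exp(-sqrt(3)*5^(1/4)*z/3) + C2*exp(sqrt(3)*5^(1/4)*z/3) + C3*sin(sqrt(3)*5^(1/4)*z/3) + C4*cos(sqrt(3)*5^(1/4)*z/3)


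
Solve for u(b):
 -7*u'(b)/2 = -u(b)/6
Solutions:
 u(b) = C1*exp(b/21)


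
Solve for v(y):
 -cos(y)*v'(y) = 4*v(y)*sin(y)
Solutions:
 v(y) = C1*cos(y)^4


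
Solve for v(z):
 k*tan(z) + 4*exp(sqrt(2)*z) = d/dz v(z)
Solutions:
 v(z) = C1 - k*log(cos(z)) + 2*sqrt(2)*exp(sqrt(2)*z)


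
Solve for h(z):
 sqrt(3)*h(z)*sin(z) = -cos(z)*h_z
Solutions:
 h(z) = C1*cos(z)^(sqrt(3))


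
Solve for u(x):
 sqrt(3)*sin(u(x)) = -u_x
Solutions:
 u(x) = -acos((-C1 - exp(2*sqrt(3)*x))/(C1 - exp(2*sqrt(3)*x))) + 2*pi
 u(x) = acos((-C1 - exp(2*sqrt(3)*x))/(C1 - exp(2*sqrt(3)*x)))


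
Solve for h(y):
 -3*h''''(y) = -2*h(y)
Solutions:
 h(y) = C1*exp(-2^(1/4)*3^(3/4)*y/3) + C2*exp(2^(1/4)*3^(3/4)*y/3) + C3*sin(2^(1/4)*3^(3/4)*y/3) + C4*cos(2^(1/4)*3^(3/4)*y/3)


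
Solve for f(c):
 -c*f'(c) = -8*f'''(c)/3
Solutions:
 f(c) = C1 + Integral(C2*airyai(3^(1/3)*c/2) + C3*airybi(3^(1/3)*c/2), c)


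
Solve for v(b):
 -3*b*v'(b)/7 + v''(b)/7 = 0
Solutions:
 v(b) = C1 + C2*erfi(sqrt(6)*b/2)


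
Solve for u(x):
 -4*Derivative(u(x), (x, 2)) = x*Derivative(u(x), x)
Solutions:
 u(x) = C1 + C2*erf(sqrt(2)*x/4)


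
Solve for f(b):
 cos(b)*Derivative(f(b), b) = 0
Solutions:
 f(b) = C1


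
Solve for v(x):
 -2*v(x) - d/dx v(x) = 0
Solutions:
 v(x) = C1*exp(-2*x)


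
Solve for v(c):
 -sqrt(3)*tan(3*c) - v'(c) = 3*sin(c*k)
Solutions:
 v(c) = C1 - 3*Piecewise((-cos(c*k)/k, Ne(k, 0)), (0, True)) + sqrt(3)*log(cos(3*c))/3


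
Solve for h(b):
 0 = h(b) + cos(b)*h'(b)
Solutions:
 h(b) = C1*sqrt(sin(b) - 1)/sqrt(sin(b) + 1)


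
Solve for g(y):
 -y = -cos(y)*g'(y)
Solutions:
 g(y) = C1 + Integral(y/cos(y), y)


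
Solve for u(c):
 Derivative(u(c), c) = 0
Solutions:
 u(c) = C1


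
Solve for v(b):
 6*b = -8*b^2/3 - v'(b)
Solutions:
 v(b) = C1 - 8*b^3/9 - 3*b^2


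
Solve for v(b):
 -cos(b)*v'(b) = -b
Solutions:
 v(b) = C1 + Integral(b/cos(b), b)


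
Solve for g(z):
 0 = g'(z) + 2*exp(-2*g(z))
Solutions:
 g(z) = log(-sqrt(C1 - 4*z))
 g(z) = log(C1 - 4*z)/2


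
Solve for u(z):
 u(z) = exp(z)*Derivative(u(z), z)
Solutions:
 u(z) = C1*exp(-exp(-z))


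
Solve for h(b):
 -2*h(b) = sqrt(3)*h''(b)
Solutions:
 h(b) = C1*sin(sqrt(2)*3^(3/4)*b/3) + C2*cos(sqrt(2)*3^(3/4)*b/3)


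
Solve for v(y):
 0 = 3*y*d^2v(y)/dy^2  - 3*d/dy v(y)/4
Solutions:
 v(y) = C1 + C2*y^(5/4)


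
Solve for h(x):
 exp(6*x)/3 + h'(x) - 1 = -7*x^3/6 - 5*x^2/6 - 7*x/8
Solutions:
 h(x) = C1 - 7*x^4/24 - 5*x^3/18 - 7*x^2/16 + x - exp(6*x)/18


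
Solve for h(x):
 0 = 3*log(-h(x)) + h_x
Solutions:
 -li(-h(x)) = C1 - 3*x


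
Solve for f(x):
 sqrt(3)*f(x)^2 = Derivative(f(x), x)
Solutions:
 f(x) = -1/(C1 + sqrt(3)*x)


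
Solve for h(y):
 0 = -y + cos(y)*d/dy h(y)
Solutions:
 h(y) = C1 + Integral(y/cos(y), y)


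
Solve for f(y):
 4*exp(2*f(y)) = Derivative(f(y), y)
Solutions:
 f(y) = log(-sqrt(-1/(C1 + 4*y))) - log(2)/2
 f(y) = log(-1/(C1 + 4*y))/2 - log(2)/2


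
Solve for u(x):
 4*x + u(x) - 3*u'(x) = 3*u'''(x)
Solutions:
 u(x) = C1*exp(-x*(-2*18^(1/3)/(3 + sqrt(21))^(1/3) + 12^(1/3)*(3 + sqrt(21))^(1/3))/12)*sin(2^(1/3)*3^(1/6)*x*(6/(3 + sqrt(21))^(1/3) + 2^(1/3)*3^(2/3)*(3 + sqrt(21))^(1/3))/12) + C2*exp(-x*(-2*18^(1/3)/(3 + sqrt(21))^(1/3) + 12^(1/3)*(3 + sqrt(21))^(1/3))/12)*cos(2^(1/3)*3^(1/6)*x*(6/(3 + sqrt(21))^(1/3) + 2^(1/3)*3^(2/3)*(3 + sqrt(21))^(1/3))/12) + C3*exp(x*(-2*18^(1/3)/(3 + sqrt(21))^(1/3) + 12^(1/3)*(3 + sqrt(21))^(1/3))/6) - 4*x - 12


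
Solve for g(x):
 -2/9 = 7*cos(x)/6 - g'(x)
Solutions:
 g(x) = C1 + 2*x/9 + 7*sin(x)/6


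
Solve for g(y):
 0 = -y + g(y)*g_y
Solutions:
 g(y) = -sqrt(C1 + y^2)
 g(y) = sqrt(C1 + y^2)


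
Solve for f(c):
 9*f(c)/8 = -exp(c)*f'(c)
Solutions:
 f(c) = C1*exp(9*exp(-c)/8)


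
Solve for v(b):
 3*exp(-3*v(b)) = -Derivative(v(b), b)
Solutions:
 v(b) = log(C1 - 9*b)/3
 v(b) = log((-3^(1/3) - 3^(5/6)*I)*(C1 - 3*b)^(1/3)/2)
 v(b) = log((-3^(1/3) + 3^(5/6)*I)*(C1 - 3*b)^(1/3)/2)


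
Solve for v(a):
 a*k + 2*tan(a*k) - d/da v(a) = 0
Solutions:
 v(a) = C1 + a^2*k/2 + 2*Piecewise((-log(cos(a*k))/k, Ne(k, 0)), (0, True))


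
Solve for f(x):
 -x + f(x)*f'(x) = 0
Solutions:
 f(x) = -sqrt(C1 + x^2)
 f(x) = sqrt(C1 + x^2)


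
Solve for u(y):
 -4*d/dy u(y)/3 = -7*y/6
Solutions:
 u(y) = C1 + 7*y^2/16


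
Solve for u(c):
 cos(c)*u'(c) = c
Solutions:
 u(c) = C1 + Integral(c/cos(c), c)


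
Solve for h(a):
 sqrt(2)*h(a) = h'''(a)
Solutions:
 h(a) = C3*exp(2^(1/6)*a) + (C1*sin(2^(1/6)*sqrt(3)*a/2) + C2*cos(2^(1/6)*sqrt(3)*a/2))*exp(-2^(1/6)*a/2)


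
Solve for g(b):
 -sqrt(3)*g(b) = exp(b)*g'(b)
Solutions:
 g(b) = C1*exp(sqrt(3)*exp(-b))


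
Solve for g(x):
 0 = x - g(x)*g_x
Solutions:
 g(x) = -sqrt(C1 + x^2)
 g(x) = sqrt(C1 + x^2)


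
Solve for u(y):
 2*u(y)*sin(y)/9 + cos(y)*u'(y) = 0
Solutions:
 u(y) = C1*cos(y)^(2/9)


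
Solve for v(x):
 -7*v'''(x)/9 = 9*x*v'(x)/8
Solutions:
 v(x) = C1 + Integral(C2*airyai(-3*3^(1/3)*7^(2/3)*x/14) + C3*airybi(-3*3^(1/3)*7^(2/3)*x/14), x)


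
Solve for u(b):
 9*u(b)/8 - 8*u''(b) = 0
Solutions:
 u(b) = C1*exp(-3*b/8) + C2*exp(3*b/8)


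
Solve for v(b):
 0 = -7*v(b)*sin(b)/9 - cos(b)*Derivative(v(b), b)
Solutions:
 v(b) = C1*cos(b)^(7/9)


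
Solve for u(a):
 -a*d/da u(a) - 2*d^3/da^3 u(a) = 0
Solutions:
 u(a) = C1 + Integral(C2*airyai(-2^(2/3)*a/2) + C3*airybi(-2^(2/3)*a/2), a)


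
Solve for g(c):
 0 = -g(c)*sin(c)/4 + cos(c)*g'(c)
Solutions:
 g(c) = C1/cos(c)^(1/4)


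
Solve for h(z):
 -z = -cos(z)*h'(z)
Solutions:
 h(z) = C1 + Integral(z/cos(z), z)


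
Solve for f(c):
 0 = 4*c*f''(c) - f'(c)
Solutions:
 f(c) = C1 + C2*c^(5/4)


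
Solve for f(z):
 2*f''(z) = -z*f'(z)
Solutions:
 f(z) = C1 + C2*erf(z/2)


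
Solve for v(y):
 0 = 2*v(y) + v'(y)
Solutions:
 v(y) = C1*exp(-2*y)


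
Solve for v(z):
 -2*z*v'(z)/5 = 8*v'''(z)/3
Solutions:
 v(z) = C1 + Integral(C2*airyai(-150^(1/3)*z/10) + C3*airybi(-150^(1/3)*z/10), z)


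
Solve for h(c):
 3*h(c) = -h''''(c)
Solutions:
 h(c) = (C1*sin(sqrt(2)*3^(1/4)*c/2) + C2*cos(sqrt(2)*3^(1/4)*c/2))*exp(-sqrt(2)*3^(1/4)*c/2) + (C3*sin(sqrt(2)*3^(1/4)*c/2) + C4*cos(sqrt(2)*3^(1/4)*c/2))*exp(sqrt(2)*3^(1/4)*c/2)


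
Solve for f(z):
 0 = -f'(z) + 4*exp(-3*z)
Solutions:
 f(z) = C1 - 4*exp(-3*z)/3


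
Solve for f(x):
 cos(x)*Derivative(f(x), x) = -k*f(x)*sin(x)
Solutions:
 f(x) = C1*exp(k*log(cos(x)))


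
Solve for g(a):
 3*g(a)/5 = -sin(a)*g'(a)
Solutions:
 g(a) = C1*(cos(a) + 1)^(3/10)/(cos(a) - 1)^(3/10)


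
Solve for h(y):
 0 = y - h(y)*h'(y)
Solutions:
 h(y) = -sqrt(C1 + y^2)
 h(y) = sqrt(C1 + y^2)


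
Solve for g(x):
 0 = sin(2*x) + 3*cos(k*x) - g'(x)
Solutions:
 g(x) = C1 - cos(2*x)/2 + 3*sin(k*x)/k


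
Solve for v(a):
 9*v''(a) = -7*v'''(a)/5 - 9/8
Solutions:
 v(a) = C1 + C2*a + C3*exp(-45*a/7) - a^2/16


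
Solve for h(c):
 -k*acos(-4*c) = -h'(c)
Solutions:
 h(c) = C1 + k*(c*acos(-4*c) + sqrt(1 - 16*c^2)/4)


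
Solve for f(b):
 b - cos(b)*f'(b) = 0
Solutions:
 f(b) = C1 + Integral(b/cos(b), b)


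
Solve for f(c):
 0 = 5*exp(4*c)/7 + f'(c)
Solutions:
 f(c) = C1 - 5*exp(4*c)/28


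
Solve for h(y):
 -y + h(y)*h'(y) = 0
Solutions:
 h(y) = -sqrt(C1 + y^2)
 h(y) = sqrt(C1 + y^2)


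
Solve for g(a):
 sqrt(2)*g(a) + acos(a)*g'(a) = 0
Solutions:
 g(a) = C1*exp(-sqrt(2)*Integral(1/acos(a), a))


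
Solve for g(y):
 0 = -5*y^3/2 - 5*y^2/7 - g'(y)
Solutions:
 g(y) = C1 - 5*y^4/8 - 5*y^3/21


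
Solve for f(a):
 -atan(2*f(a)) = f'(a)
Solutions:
 Integral(1/atan(2*_y), (_y, f(a))) = C1 - a


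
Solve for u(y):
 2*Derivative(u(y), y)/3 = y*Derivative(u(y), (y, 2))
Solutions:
 u(y) = C1 + C2*y^(5/3)


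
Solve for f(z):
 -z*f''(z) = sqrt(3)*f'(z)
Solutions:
 f(z) = C1 + C2*z^(1 - sqrt(3))


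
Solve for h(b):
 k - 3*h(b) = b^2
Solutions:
 h(b) = -b^2/3 + k/3


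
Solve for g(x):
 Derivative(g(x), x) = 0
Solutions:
 g(x) = C1


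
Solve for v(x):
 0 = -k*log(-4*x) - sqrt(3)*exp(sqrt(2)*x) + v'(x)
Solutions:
 v(x) = C1 + k*x*log(-x) + k*x*(-1 + 2*log(2)) + sqrt(6)*exp(sqrt(2)*x)/2


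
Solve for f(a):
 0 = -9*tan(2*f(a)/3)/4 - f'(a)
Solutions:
 f(a) = -3*asin(C1*exp(-3*a/2))/2 + 3*pi/2
 f(a) = 3*asin(C1*exp(-3*a/2))/2


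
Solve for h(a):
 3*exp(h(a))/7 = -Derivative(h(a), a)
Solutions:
 h(a) = log(1/(C1 + 3*a)) + log(7)


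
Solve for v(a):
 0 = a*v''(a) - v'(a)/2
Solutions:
 v(a) = C1 + C2*a^(3/2)


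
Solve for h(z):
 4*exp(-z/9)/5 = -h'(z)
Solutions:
 h(z) = C1 + 36*exp(-z/9)/5


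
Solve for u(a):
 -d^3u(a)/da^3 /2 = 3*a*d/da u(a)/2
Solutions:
 u(a) = C1 + Integral(C2*airyai(-3^(1/3)*a) + C3*airybi(-3^(1/3)*a), a)


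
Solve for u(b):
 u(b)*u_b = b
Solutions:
 u(b) = -sqrt(C1 + b^2)
 u(b) = sqrt(C1 + b^2)


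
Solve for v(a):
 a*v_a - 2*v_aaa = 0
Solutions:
 v(a) = C1 + Integral(C2*airyai(2^(2/3)*a/2) + C3*airybi(2^(2/3)*a/2), a)


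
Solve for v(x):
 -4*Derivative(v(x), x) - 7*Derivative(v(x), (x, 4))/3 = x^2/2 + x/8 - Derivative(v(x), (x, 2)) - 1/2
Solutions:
 v(x) = C1 + C2*exp(7^(1/3)*x*(7^(1/3)/(sqrt(1757) + 42)^(1/3) + (sqrt(1757) + 42)^(1/3))/14)*sin(sqrt(3)*7^(1/3)*x*(-(sqrt(1757) + 42)^(1/3) + 7^(1/3)/(sqrt(1757) + 42)^(1/3))/14) + C3*exp(7^(1/3)*x*(7^(1/3)/(sqrt(1757) + 42)^(1/3) + (sqrt(1757) + 42)^(1/3))/14)*cos(sqrt(3)*7^(1/3)*x*(-(sqrt(1757) + 42)^(1/3) + 7^(1/3)/(sqrt(1757) + 42)^(1/3))/14) + C4*exp(-7^(1/3)*x*(7^(1/3)/(sqrt(1757) + 42)^(1/3) + (sqrt(1757) + 42)^(1/3))/7) - x^3/24 - 3*x^2/64 + 13*x/128


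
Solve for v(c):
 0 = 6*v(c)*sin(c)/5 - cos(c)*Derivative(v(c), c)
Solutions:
 v(c) = C1/cos(c)^(6/5)


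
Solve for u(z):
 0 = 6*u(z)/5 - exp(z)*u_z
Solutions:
 u(z) = C1*exp(-6*exp(-z)/5)


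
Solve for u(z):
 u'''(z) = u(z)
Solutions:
 u(z) = C3*exp(z) + (C1*sin(sqrt(3)*z/2) + C2*cos(sqrt(3)*z/2))*exp(-z/2)


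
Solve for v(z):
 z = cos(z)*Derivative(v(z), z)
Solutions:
 v(z) = C1 + Integral(z/cos(z), z)


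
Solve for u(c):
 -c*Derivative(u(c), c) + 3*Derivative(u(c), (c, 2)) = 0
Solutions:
 u(c) = C1 + C2*erfi(sqrt(6)*c/6)


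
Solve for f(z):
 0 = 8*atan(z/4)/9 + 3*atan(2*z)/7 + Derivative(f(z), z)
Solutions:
 f(z) = C1 - 8*z*atan(z/4)/9 - 3*z*atan(2*z)/7 + 16*log(z^2 + 16)/9 + 3*log(4*z^2 + 1)/28


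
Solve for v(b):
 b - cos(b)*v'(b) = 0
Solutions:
 v(b) = C1 + Integral(b/cos(b), b)


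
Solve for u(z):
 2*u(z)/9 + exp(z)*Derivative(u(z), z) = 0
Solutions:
 u(z) = C1*exp(2*exp(-z)/9)


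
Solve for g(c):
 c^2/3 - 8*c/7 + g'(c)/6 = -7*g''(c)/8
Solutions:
 g(c) = C1 + C2*exp(-4*c/21) - 2*c^3/3 + 195*c^2/14 - 585*c/4


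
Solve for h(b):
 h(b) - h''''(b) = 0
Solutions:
 h(b) = C1*exp(-b) + C2*exp(b) + C3*sin(b) + C4*cos(b)


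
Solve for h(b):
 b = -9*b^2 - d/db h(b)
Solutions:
 h(b) = C1 - 3*b^3 - b^2/2


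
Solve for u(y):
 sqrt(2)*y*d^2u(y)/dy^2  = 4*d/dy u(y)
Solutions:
 u(y) = C1 + C2*y^(1 + 2*sqrt(2))


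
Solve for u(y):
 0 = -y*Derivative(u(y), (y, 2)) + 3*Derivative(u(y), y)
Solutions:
 u(y) = C1 + C2*y^4


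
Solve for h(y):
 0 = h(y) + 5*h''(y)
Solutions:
 h(y) = C1*sin(sqrt(5)*y/5) + C2*cos(sqrt(5)*y/5)


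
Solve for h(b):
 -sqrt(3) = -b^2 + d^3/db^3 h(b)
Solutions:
 h(b) = C1 + C2*b + C3*b^2 + b^5/60 - sqrt(3)*b^3/6


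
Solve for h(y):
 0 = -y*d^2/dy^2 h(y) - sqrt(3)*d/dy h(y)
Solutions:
 h(y) = C1 + C2*y^(1 - sqrt(3))


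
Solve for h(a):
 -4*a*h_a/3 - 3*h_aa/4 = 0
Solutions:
 h(a) = C1 + C2*erf(2*sqrt(2)*a/3)


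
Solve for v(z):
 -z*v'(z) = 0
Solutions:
 v(z) = C1


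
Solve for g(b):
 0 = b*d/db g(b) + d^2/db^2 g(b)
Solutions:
 g(b) = C1 + C2*erf(sqrt(2)*b/2)


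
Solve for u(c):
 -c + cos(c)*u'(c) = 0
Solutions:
 u(c) = C1 + Integral(c/cos(c), c)


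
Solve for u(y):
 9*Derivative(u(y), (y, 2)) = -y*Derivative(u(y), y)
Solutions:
 u(y) = C1 + C2*erf(sqrt(2)*y/6)


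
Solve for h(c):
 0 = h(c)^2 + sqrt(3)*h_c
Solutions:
 h(c) = 3/(C1 + sqrt(3)*c)


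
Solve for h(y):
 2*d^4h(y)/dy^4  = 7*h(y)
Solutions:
 h(y) = C1*exp(-2^(3/4)*7^(1/4)*y/2) + C2*exp(2^(3/4)*7^(1/4)*y/2) + C3*sin(2^(3/4)*7^(1/4)*y/2) + C4*cos(2^(3/4)*7^(1/4)*y/2)


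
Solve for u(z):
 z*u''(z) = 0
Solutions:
 u(z) = C1 + C2*z


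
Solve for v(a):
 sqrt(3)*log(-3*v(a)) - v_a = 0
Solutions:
 -sqrt(3)*Integral(1/(log(-_y) + log(3)), (_y, v(a)))/3 = C1 - a


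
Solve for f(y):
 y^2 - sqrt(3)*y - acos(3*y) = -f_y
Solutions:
 f(y) = C1 - y^3/3 + sqrt(3)*y^2/2 + y*acos(3*y) - sqrt(1 - 9*y^2)/3


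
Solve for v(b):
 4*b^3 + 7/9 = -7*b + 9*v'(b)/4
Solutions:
 v(b) = C1 + 4*b^4/9 + 14*b^2/9 + 28*b/81


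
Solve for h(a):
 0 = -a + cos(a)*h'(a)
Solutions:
 h(a) = C1 + Integral(a/cos(a), a)


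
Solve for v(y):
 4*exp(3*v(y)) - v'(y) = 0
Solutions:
 v(y) = log(-1/(C1 + 12*y))/3
 v(y) = log((-1/(C1 + 4*y))^(1/3)*(-3^(2/3) - 3*3^(1/6)*I)/6)
 v(y) = log((-1/(C1 + 4*y))^(1/3)*(-3^(2/3) + 3*3^(1/6)*I)/6)


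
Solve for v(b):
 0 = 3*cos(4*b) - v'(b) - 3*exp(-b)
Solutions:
 v(b) = C1 + 3*sin(4*b)/4 + 3*exp(-b)


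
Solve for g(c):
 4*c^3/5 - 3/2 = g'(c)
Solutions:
 g(c) = C1 + c^4/5 - 3*c/2


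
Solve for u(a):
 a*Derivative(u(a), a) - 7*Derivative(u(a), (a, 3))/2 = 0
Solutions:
 u(a) = C1 + Integral(C2*airyai(2^(1/3)*7^(2/3)*a/7) + C3*airybi(2^(1/3)*7^(2/3)*a/7), a)


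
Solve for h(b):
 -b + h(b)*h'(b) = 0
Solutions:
 h(b) = -sqrt(C1 + b^2)
 h(b) = sqrt(C1 + b^2)


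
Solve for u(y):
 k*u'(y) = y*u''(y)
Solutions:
 u(y) = C1 + y^(re(k) + 1)*(C2*sin(log(y)*Abs(im(k))) + C3*cos(log(y)*im(k)))


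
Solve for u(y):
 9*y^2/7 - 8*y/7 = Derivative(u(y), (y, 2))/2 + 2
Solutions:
 u(y) = C1 + C2*y + 3*y^4/14 - 8*y^3/21 - 2*y^2


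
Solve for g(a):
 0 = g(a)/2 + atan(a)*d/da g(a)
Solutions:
 g(a) = C1*exp(-Integral(1/atan(a), a)/2)


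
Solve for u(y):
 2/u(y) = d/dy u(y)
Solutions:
 u(y) = -sqrt(C1 + 4*y)
 u(y) = sqrt(C1 + 4*y)


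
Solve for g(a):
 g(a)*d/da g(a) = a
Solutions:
 g(a) = -sqrt(C1 + a^2)
 g(a) = sqrt(C1 + a^2)


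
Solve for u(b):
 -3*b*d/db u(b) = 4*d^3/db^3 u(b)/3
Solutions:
 u(b) = C1 + Integral(C2*airyai(-2^(1/3)*3^(2/3)*b/2) + C3*airybi(-2^(1/3)*3^(2/3)*b/2), b)


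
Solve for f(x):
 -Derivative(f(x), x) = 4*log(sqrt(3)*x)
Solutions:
 f(x) = C1 - 4*x*log(x) - x*log(9) + 4*x


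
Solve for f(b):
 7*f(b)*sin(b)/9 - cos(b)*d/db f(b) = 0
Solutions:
 f(b) = C1/cos(b)^(7/9)


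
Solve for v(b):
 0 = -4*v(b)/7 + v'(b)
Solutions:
 v(b) = C1*exp(4*b/7)


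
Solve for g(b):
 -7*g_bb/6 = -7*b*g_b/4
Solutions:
 g(b) = C1 + C2*erfi(sqrt(3)*b/2)


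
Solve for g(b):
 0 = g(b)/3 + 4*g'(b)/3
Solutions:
 g(b) = C1*exp(-b/4)


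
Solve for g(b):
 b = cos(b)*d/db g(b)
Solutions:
 g(b) = C1 + Integral(b/cos(b), b)


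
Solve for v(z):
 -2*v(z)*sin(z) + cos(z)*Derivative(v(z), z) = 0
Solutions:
 v(z) = C1/cos(z)^2


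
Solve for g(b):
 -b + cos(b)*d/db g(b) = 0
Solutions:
 g(b) = C1 + Integral(b/cos(b), b)


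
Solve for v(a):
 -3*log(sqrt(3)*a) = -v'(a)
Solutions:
 v(a) = C1 + 3*a*log(a) - 3*a + 3*a*log(3)/2


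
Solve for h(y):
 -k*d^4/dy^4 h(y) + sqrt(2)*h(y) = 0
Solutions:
 h(y) = C1*exp(-2^(1/8)*y*(1/k)^(1/4)) + C2*exp(2^(1/8)*y*(1/k)^(1/4)) + C3*exp(-2^(1/8)*I*y*(1/k)^(1/4)) + C4*exp(2^(1/8)*I*y*(1/k)^(1/4))


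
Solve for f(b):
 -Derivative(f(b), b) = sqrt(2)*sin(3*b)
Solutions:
 f(b) = C1 + sqrt(2)*cos(3*b)/3


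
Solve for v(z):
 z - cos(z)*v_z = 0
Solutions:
 v(z) = C1 + Integral(z/cos(z), z)


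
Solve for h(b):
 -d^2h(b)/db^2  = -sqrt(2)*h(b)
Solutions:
 h(b) = C1*exp(-2^(1/4)*b) + C2*exp(2^(1/4)*b)


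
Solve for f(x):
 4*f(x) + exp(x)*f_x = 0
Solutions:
 f(x) = C1*exp(4*exp(-x))


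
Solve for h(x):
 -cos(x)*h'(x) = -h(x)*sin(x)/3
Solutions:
 h(x) = C1/cos(x)^(1/3)


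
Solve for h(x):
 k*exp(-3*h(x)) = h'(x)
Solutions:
 h(x) = log(C1 + 3*k*x)/3
 h(x) = log((-3^(1/3) - 3^(5/6)*I)*(C1 + k*x)^(1/3)/2)
 h(x) = log((-3^(1/3) + 3^(5/6)*I)*(C1 + k*x)^(1/3)/2)


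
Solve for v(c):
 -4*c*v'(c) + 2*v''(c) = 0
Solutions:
 v(c) = C1 + C2*erfi(c)


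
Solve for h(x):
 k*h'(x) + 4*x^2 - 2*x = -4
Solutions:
 h(x) = C1 - 4*x^3/(3*k) + x^2/k - 4*x/k


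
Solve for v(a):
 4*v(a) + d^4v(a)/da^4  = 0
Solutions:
 v(a) = (C1*sin(a) + C2*cos(a))*exp(-a) + (C3*sin(a) + C4*cos(a))*exp(a)


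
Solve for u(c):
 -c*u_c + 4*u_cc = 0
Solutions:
 u(c) = C1 + C2*erfi(sqrt(2)*c/4)


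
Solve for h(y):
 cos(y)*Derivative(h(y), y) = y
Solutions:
 h(y) = C1 + Integral(y/cos(y), y)


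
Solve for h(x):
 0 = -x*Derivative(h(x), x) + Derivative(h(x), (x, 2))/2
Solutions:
 h(x) = C1 + C2*erfi(x)


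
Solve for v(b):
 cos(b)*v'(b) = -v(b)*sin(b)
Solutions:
 v(b) = C1*cos(b)


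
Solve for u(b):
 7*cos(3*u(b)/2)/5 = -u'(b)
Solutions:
 7*b/5 - log(sin(3*u(b)/2) - 1)/3 + log(sin(3*u(b)/2) + 1)/3 = C1


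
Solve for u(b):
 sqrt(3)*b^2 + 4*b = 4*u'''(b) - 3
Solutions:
 u(b) = C1 + C2*b + C3*b^2 + sqrt(3)*b^5/240 + b^4/24 + b^3/8


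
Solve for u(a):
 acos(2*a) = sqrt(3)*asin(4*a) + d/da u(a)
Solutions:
 u(a) = C1 + a*acos(2*a) - sqrt(1 - 4*a^2)/2 - sqrt(3)*(a*asin(4*a) + sqrt(1 - 16*a^2)/4)


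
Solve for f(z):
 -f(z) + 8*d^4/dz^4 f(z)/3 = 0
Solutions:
 f(z) = C1*exp(-6^(1/4)*z/2) + C2*exp(6^(1/4)*z/2) + C3*sin(6^(1/4)*z/2) + C4*cos(6^(1/4)*z/2)


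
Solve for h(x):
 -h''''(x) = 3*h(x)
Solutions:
 h(x) = (C1*sin(sqrt(2)*3^(1/4)*x/2) + C2*cos(sqrt(2)*3^(1/4)*x/2))*exp(-sqrt(2)*3^(1/4)*x/2) + (C3*sin(sqrt(2)*3^(1/4)*x/2) + C4*cos(sqrt(2)*3^(1/4)*x/2))*exp(sqrt(2)*3^(1/4)*x/2)


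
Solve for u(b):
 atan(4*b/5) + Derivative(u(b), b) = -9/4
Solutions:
 u(b) = C1 - b*atan(4*b/5) - 9*b/4 + 5*log(16*b^2 + 25)/8


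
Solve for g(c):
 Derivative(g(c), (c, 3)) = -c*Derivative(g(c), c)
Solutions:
 g(c) = C1 + Integral(C2*airyai(-c) + C3*airybi(-c), c)


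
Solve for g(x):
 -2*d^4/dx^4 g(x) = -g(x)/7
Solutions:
 g(x) = C1*exp(-14^(3/4)*x/14) + C2*exp(14^(3/4)*x/14) + C3*sin(14^(3/4)*x/14) + C4*cos(14^(3/4)*x/14)


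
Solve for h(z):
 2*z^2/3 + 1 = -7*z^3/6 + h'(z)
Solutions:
 h(z) = C1 + 7*z^4/24 + 2*z^3/9 + z


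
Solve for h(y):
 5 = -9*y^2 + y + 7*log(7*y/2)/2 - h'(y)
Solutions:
 h(y) = C1 - 3*y^3 + y^2/2 + 7*y*log(y)/2 - 17*y/2 - 4*y*log(2) + y*log(14)/2 + 3*y*log(7)


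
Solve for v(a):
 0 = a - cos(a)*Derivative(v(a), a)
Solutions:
 v(a) = C1 + Integral(a/cos(a), a)


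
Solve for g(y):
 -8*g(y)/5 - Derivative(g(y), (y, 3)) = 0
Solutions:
 g(y) = C3*exp(-2*5^(2/3)*y/5) + (C1*sin(sqrt(3)*5^(2/3)*y/5) + C2*cos(sqrt(3)*5^(2/3)*y/5))*exp(5^(2/3)*y/5)


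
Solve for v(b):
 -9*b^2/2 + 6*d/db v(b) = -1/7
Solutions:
 v(b) = C1 + b^3/4 - b/42


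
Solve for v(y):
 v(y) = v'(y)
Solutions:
 v(y) = C1*exp(y)


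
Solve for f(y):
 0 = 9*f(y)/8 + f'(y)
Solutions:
 f(y) = C1*exp(-9*y/8)


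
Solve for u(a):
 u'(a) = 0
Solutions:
 u(a) = C1


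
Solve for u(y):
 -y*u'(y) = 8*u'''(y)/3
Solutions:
 u(y) = C1 + Integral(C2*airyai(-3^(1/3)*y/2) + C3*airybi(-3^(1/3)*y/2), y)


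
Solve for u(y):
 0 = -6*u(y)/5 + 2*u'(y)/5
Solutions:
 u(y) = C1*exp(3*y)


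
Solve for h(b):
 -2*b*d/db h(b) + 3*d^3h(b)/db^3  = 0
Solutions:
 h(b) = C1 + Integral(C2*airyai(2^(1/3)*3^(2/3)*b/3) + C3*airybi(2^(1/3)*3^(2/3)*b/3), b)


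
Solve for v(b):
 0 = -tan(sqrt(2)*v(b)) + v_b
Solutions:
 v(b) = sqrt(2)*(pi - asin(C1*exp(sqrt(2)*b)))/2
 v(b) = sqrt(2)*asin(C1*exp(sqrt(2)*b))/2


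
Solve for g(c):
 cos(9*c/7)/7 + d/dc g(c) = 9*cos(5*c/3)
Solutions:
 g(c) = C1 - sin(9*c/7)/9 + 27*sin(5*c/3)/5


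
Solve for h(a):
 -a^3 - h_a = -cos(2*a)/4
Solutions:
 h(a) = C1 - a^4/4 + sin(2*a)/8


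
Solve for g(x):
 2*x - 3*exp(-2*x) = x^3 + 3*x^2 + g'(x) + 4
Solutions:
 g(x) = C1 - x^4/4 - x^3 + x^2 - 4*x + 3*exp(-2*x)/2


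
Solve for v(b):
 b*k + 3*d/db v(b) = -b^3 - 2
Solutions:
 v(b) = C1 - b^4/12 - b^2*k/6 - 2*b/3


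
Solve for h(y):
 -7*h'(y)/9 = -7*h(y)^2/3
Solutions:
 h(y) = -1/(C1 + 3*y)


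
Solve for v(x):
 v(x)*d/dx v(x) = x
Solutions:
 v(x) = -sqrt(C1 + x^2)
 v(x) = sqrt(C1 + x^2)


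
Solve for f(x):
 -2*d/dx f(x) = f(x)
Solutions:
 f(x) = C1*exp(-x/2)


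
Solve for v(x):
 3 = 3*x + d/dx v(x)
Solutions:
 v(x) = C1 - 3*x^2/2 + 3*x


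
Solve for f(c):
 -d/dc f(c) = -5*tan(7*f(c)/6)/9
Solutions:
 f(c) = -6*asin(C1*exp(35*c/54))/7 + 6*pi/7
 f(c) = 6*asin(C1*exp(35*c/54))/7


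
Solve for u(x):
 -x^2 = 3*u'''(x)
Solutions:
 u(x) = C1 + C2*x + C3*x^2 - x^5/180


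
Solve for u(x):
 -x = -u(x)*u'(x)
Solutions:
 u(x) = -sqrt(C1 + x^2)
 u(x) = sqrt(C1 + x^2)


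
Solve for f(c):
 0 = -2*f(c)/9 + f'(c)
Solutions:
 f(c) = C1*exp(2*c/9)


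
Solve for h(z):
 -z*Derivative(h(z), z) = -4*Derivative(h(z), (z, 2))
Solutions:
 h(z) = C1 + C2*erfi(sqrt(2)*z/4)


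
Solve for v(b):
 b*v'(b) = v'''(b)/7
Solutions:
 v(b) = C1 + Integral(C2*airyai(7^(1/3)*b) + C3*airybi(7^(1/3)*b), b)


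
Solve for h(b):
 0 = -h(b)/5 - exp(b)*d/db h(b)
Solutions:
 h(b) = C1*exp(exp(-b)/5)


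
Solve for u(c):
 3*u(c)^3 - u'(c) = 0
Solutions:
 u(c) = -sqrt(2)*sqrt(-1/(C1 + 3*c))/2
 u(c) = sqrt(2)*sqrt(-1/(C1 + 3*c))/2


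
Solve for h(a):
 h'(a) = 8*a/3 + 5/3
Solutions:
 h(a) = C1 + 4*a^2/3 + 5*a/3


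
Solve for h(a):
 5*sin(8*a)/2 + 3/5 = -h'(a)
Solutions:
 h(a) = C1 - 3*a/5 + 5*cos(8*a)/16


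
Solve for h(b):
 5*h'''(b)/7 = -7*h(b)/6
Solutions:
 h(b) = C3*exp(-210^(2/3)*b/30) + (C1*sin(3^(1/6)*70^(2/3)*b/20) + C2*cos(3^(1/6)*70^(2/3)*b/20))*exp(210^(2/3)*b/60)


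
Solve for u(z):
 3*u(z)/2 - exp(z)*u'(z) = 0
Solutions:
 u(z) = C1*exp(-3*exp(-z)/2)


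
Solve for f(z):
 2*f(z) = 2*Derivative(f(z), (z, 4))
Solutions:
 f(z) = C1*exp(-z) + C2*exp(z) + C3*sin(z) + C4*cos(z)


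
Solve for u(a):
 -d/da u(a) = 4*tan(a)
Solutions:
 u(a) = C1 + 4*log(cos(a))


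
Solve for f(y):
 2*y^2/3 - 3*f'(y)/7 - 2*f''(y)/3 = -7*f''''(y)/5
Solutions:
 f(y) = C1 + C2*exp(-y*(4*5^(2/3)*98^(1/3)/(sqrt(5441) + 81)^(1/3) + 140^(1/3)*(sqrt(5441) + 81)^(1/3))/84)*sin(sqrt(3)*y*(-140^(1/3)*(sqrt(5441) + 81)^(1/3) + 4*5^(2/3)*98^(1/3)/(sqrt(5441) + 81)^(1/3))/84) + C3*exp(-y*(4*5^(2/3)*98^(1/3)/(sqrt(5441) + 81)^(1/3) + 140^(1/3)*(sqrt(5441) + 81)^(1/3))/84)*cos(sqrt(3)*y*(-140^(1/3)*(sqrt(5441) + 81)^(1/3) + 4*5^(2/3)*98^(1/3)/(sqrt(5441) + 81)^(1/3))/84) + C4*exp(y*(4*5^(2/3)*98^(1/3)/(sqrt(5441) + 81)^(1/3) + 140^(1/3)*(sqrt(5441) + 81)^(1/3))/42) + 14*y^3/27 - 196*y^2/81 + 5488*y/729
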